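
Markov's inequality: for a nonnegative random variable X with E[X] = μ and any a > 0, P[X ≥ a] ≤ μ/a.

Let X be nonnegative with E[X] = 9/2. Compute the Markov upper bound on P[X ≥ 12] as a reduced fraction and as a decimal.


μ = E[X] = 9/2, a = 12.
Markov: P[X ≥ 12] ≤ μ/a = (9/2)/12 = 3/8.
Numerically: ≈ 0.375000.
(Since a = 12 > μ = 4.500000, the bound 3/8 is < 1 and informative.)

P[X ≥ 12] ≤ 3/8 ≈ 0.375000.


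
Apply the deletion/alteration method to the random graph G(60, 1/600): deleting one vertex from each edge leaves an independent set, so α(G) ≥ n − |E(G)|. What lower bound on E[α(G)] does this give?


E[|E(G)|] = C(60, 2)·p = 1770 · (1/600) = 59/20.
E[α(G)] ≥ n − E[|E(G)|] = 60 − 59/20 = 1141/20.
Numerically: ≈ 57.050000.
(This is only a lower bound; the true E[α(G)] may be larger.)

E[α(G)] ≥ 1141/20 ≈ 57.050000.


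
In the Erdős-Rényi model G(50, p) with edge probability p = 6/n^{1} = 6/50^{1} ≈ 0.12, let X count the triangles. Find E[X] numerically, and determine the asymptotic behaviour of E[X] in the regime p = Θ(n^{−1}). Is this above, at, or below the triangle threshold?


Number of potential triangles: C(50, 3) = 19600.
Each occurs with probability p³ ≈ (0.12)³ ≈ 1.72800e-03.
By linearity: E[X] = C(50, 3)·p³ ≈ 19600 · 1.72800e-03 ≈ 33.869.
Here α = 1, so p = 6/n is exactly at the triangle threshold p ~ 1/n. Asymptotically E[X] → c³/6 = 6³/6 = 36 ≈ 36.000, a bounded constant. In this regime the triangle count is asymptotically Poisson(c³/6).

E[X] ≈ 33.869; in regime p = Θ(1/n^{1}) E[X] stays bounded (at the triangle threshold p ~ 1/n).


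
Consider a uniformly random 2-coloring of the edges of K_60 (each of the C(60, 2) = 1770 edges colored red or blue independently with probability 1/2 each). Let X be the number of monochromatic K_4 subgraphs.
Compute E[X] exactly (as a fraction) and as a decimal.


Let X = Σ_S X_S over the C(60, 4) = 487635 subsets S of size 4, where X_S = 1 if the K_4 on S is monochromatic.
For a fixed S, the K_4 on S has C(4, 2) = 6 edges. P[all 6 edges red] = (1/2)^6, and likewise for blue, so P[monochromatic] = 2·(1/2)^6 = 2^{1 − 6} = 1/32.
By linearity: E[X] = C(60, 4) · 2^{1 − 6} = 487635 · 1/32 = 487635/32.
Numerically: E[X] ≈ 15238.594.

E[X] = C(60,4)·2^(1−C(4,2)) = 487635/32 ≈ 15238.594.


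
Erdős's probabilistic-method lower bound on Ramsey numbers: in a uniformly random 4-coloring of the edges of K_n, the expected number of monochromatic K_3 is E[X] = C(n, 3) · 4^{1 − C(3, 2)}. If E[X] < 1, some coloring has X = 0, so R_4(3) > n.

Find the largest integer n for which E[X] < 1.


We need C(n, 3) · 4^{1 − 3} < 1, i.e. C(n, 3) < 4^{3 − 1} = 16.
Check values of n near the boundary:
  n = 3: C(3, 3) = 1; 1 < 16? YES
  n = 4: C(4, 3) = 4; 4 < 16? YES
  n = 5: C(5, 3) = 10; 10 < 16? YES
  n = 6: C(6, 3) = 20; 20 < 16? NO
The largest n with C(n, 3) < 16 is n = 5 (where E[X] = 5/8 ≈ 0.625000). Hence R_4(3) > 5, i.e. R_4(3) ≥ 6.

Largest n = 5; hence R_4(3) > 5.


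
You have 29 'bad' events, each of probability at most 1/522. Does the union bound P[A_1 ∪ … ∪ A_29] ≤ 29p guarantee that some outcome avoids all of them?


Union bound: P[∪_{i=1}^{29} A_i] ≤ Σ_i P[A_i] ≤ 29·p = 29·(1/522) = 1/18.
Numerically: 1/18 ≈ 0.0556.
Is 1/18 < 1? YES.
Since P[∪ A_i] ≤ 1/18 < 1, the complement has P[∩ A_i^c] ≥ 1 − 1/18 = 17/18 > 0, so some outcome avoids every A_i.

29·p = 1/18 ≈ 0.0556; existence CERTIFIED by the union bound.


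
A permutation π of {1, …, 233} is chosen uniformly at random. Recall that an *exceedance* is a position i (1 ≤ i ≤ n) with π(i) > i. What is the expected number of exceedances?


Write X = Σ_{i=1}^{233} X_i, where X_i = 1_{π(i) > i}.
For each fixed i, π(i) is uniform over {1, …, 233} (marginal of a uniform permutation), so P[π(i) > i] = (n − i)/n. Summing: Σ_{i=1}^{233} (n − i)/n = (0 + 1 + … + 232)/233 = 233(233 − 1)/(2·233) = (233 − 1)/2.
Hence E[X] = Σ_{i=1}^{233} (233 − i)/233 = 116 ≈ 116.00000.

E[X] = 116 = 116.00000.


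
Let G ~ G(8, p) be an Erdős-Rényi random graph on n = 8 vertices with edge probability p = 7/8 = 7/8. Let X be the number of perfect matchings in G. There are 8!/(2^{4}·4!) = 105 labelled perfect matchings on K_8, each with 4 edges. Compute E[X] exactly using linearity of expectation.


K_8 has 8!/(2^{4}·4!) = 105 labelled perfect matchings.
For each such perfect matching H, let X_H = 1 if all 4 edges of H are present in G. Then P[X_H = 1] = p^{4} = (7/8)^{4} = 2401/4096.
By linearity: E[X] = Σ_H E[X_H] = 105 · p^{4} = 105 · 2401/4096 = 252105/4096.
Numerically: E[X] ≈ 61.5491.

E[X] = 105 · (7/8)^{4} = 252105/4096 ≈ 61.5491.


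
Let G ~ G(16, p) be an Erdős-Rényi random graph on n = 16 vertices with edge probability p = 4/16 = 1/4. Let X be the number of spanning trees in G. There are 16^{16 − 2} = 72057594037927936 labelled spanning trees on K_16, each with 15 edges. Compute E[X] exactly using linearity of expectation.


K_16 has 16^{16 − 2} = 72057594037927936 labelled spanning trees.
For each such spanning tree H, let X_H = 1 if all 15 edges of H are present in G. Then P[X_H = 1] = p^{15} = (1/4)^{15} = 1/1073741824.
Summing the indicators: E[X] = Σ_H E[X_H] = 72057594037927936 · p^{15} = 72057594037927936 · 1/1073741824 = 67108864.
Numerically: E[X] ≈ 6.71e+07.

E[X] = 72057594037927936 · (1/4)^{15} = 67108864 ≈ 6.71e+07.


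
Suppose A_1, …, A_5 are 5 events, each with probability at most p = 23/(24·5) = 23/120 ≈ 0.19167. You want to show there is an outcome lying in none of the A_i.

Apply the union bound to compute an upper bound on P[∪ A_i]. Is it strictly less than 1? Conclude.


Union bound: P[∪_{i=1}^{5} A_i] ≤ Σ_i P[A_i] ≤ 5·p = 5·(23/120) = 23/24.
Numerically: 23/24 ≈ 0.95833.
Is 23/24 < 1? YES.
Since P[∪ A_i] ≤ 23/24 < 1, the complement has P[∩ A_i^c] ≥ 1 − 23/24 = 1/24 > 0, so some outcome avoids every A_i.

5·p = 23/24 ≈ 0.95833; existence CERTIFIED by the union bound.


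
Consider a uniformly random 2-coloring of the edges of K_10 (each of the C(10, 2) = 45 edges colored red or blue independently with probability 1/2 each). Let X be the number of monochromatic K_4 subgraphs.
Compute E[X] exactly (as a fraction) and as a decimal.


Let X = Σ_S X_S over the C(10, 4) = 210 subsets S of size 4, where X_S = 1 if the K_4 on S is monochromatic.
For a fixed S, the K_4 on S has C(4, 2) = 6 edges. P[all 6 edges red] = (1/2)^6, and likewise for blue, so P[monochromatic] = 2·(1/2)^6 = 2^{1 − 6} = 1/32.
Summing: E[X] = C(10, 4) · 2^{1 − 6} = 210 · 1/32 = 105/16.
Numerically: E[X] ≈ 6.5625.

E[X] = C(10,4)·2^(1−C(4,2)) = 105/16 ≈ 6.5625.


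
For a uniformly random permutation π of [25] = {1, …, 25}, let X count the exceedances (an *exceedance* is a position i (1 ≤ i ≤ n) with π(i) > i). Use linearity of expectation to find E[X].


Write X = Σ_{i=1}^{25} X_i, where X_i = 1_{π(i) > i}.
For each fixed i, π(i) is uniform over {1, …, 25} (marginal of a uniform permutation), so P[π(i) > i] = (n − i)/n. Summing: Σ_{i=1}^{25} (n − i)/n = (0 + 1 + … + 24)/25 = 25(25 − 1)/(2·25) = (25 − 1)/2.
Hence E[X] = Σ_{i=1}^{25} (25 − i)/25 = 12 ≈ 12.000000.

E[X] = 12 = 12.000000.


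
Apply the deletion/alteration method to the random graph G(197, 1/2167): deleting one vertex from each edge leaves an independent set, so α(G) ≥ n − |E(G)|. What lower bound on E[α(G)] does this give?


E[|E(G)|] = C(197, 2)·p = 19306 · (1/2167) = 98/11.
E[α(G)] ≥ n − E[|E(G)|] = 197 − 98/11 = 2069/11.
Numerically: ≈ 188.0909.
(This is only a lower bound; the true E[α(G)] may be larger.)

E[α(G)] ≥ 2069/11 ≈ 188.0909.


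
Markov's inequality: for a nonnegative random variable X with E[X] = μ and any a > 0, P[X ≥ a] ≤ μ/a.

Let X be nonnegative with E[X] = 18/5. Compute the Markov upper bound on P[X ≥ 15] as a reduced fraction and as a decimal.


μ = E[X] = 18/5, a = 15.
Markov: P[X ≥ 15] ≤ μ/a = (18/5)/15 = 6/25.
Numerically: ≈ 0.240000.
(Since a = 15 > μ = 3.600000, the bound 6/25 is < 1 and informative.)

P[X ≥ 15] ≤ 6/25 ≈ 0.240000.


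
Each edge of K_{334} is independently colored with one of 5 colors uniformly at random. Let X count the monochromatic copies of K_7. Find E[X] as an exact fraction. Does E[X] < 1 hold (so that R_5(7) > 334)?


E[X] = C(334, 7) · 5^{1 − 21} = 86359460961576 · 5^{−20} = 86359460961576/95367431640625.
As a reduced fraction: E[X] = 86359460961576/95367431640625 ≈ 0.905545.
Is E[X] < 1? YES.
Since E[X] < 1, there exists a 5-coloring of K_{334} with no monochromatic K_7; hence R_5(7) > 334.

E[X] = 86359460961576/95367431640625 ≈ 0.905545; E[X] < 1, so R_5(7) > 334.


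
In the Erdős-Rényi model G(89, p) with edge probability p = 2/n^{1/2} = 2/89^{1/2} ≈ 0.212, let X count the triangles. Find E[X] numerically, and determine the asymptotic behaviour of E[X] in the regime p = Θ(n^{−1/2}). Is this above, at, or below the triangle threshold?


Number of potential triangles: C(89, 3) = 113564.
Each occurs with probability p³ ≈ (0.212)³ ≈ 9.52807083e-03.
By linearity: E[X] = C(89, 3)·p³ ≈ 113564 · 9.52807083e-03 ≈ 1082.045836.
Since α = 1/2 < 1, p = c/n^{1/2} ≫ 1/n is above the triangle threshold p ~ 1/n. Asymptotically E[X] ~ (c³/6)·n^{3(1−α)} = (2³/6)·n^{1.5} → ∞; triangles are abundant w.h.p.

E[X] ≈ 1082.045836; in regime p = Θ(1/n^{1/2}) E[X] diverges (above the triangle threshold p ~ 1/n).


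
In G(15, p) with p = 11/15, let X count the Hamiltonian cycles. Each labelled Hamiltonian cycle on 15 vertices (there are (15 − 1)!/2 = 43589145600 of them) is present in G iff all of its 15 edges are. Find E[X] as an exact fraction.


K_15 has (15 − 1)!/2 = 43589145600 labelled Hamiltonian cycles.
For each such Hamiltonian cycle H, let X_H = 1 if all 15 edges of H are present in G. Then P[X_H = 1] = p^{15} = (11/15)^{15} = 4177248169415651/437893890380859375.
By linearity of expectation: E[X] = Σ_H E[X_H] = 43589145600 · p^{15} = 43589145600 · 4177248169415651/437893890380859375 = 29972457393249757754368/72081298828125.
Numerically: E[X] ≈ 4.158e+08.

E[X] = 43589145600 · (11/15)^{15} = 29972457393249757754368/72081298828125 ≈ 4.158e+08.


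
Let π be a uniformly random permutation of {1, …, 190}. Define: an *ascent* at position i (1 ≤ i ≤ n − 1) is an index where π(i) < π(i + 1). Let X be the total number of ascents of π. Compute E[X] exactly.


Write X = Σ X_I over i = 1, …, 189, with X_I the indicator of one ascent.
There are 189 indicators.
For each fixed i, the pair (π(i), π(i+1)) is a uniformly random ordered pair of distinct values from {1, …, 190}; by symmetry P[π(i) < π(i+1)] = 1/2.
By linearity: E[X] = 189 · (1/2) = (190 − 1) · (1/2) = 189/2 ≈ 94.500.

E[X] = 189/2 = 94.500.


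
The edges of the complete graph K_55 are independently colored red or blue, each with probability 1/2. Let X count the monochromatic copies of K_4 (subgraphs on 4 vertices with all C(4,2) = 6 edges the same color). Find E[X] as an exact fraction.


Let X = Σ_S X_S over the C(55, 4) = 341055 subsets S of size 4, where X_S = 1 if the K_4 on S is monochromatic.
For a fixed S, the K_4 on S has C(4, 2) = 6 edges. P[all 6 edges red] = (1/2)^6, and likewise for blue, so P[monochromatic] = 2·(1/2)^6 = 2^{1 − 6} = 1/32.
By linearity: E[X] = C(55, 4) · 2^{1 − 6} = 341055 · 1/32 = 341055/32.
Numerically: E[X] ≈ 10657.969.

E[X] = C(55,4)·2^(1−C(4,2)) = 341055/32 ≈ 10657.969.


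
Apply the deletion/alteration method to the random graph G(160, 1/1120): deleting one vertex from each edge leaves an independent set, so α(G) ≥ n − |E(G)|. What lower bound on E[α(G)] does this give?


E[|E(G)|] = C(160, 2)·p = 12720 · (1/1120) = 159/14.
E[α(G)] ≥ n − E[|E(G)|] = 160 − 159/14 = 2081/14.
Numerically: ≈ 148.643.
(This is only a lower bound; the true E[α(G)] may be larger.)

E[α(G)] ≥ 2081/14 ≈ 148.643.


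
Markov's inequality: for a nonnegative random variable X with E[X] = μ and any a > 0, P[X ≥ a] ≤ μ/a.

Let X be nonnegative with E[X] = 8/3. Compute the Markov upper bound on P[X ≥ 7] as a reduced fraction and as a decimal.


μ = E[X] = 8/3, a = 7.
Markov: P[X ≥ 7] ≤ μ/a = (8/3)/7 = 8/21.
Numerically: ≈ 0.38095.
(Since a = 7 > μ = 2.66667, the bound 8/21 is < 1 and informative.)

P[X ≥ 7] ≤ 8/21 ≈ 0.38095.


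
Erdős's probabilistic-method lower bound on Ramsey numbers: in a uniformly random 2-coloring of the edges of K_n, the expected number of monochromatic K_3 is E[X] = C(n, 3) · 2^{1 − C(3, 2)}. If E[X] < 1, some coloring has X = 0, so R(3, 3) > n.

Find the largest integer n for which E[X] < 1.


We need C(n, 3) · 2^{1 − 3} < 1, i.e. C(n, 3) < 2^{3 − 1} = 4.
Check values of n near the boundary:
  n = 3: C(3, 3) = 1; 1 < 4? YES
  n = 4: C(4, 3) = 4; 4 < 4? NO
  n = 5: C(5, 3) = 10; 10 < 4? NO
The largest n with C(n, 3) < 4 is n = 3 (where E[X] = 1/4 ≈ 0.250000). Hence R(3, 3) > 3, i.e. R(3, 3) ≥ 4.

Largest n = 3; hence R(3, 3) > 3.


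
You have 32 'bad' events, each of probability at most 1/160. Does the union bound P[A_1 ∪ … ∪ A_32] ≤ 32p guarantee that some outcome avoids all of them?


Union bound: P[∪_{i=1}^{32} A_i] ≤ Σ_i P[A_i] ≤ 32·p = 32·(1/160) = 1/5.
Numerically: 1/5 ≈ 0.200000.
Is 1/5 < 1? YES.
Since P[∪ A_i] ≤ 1/5 < 1, the complement has P[∩ A_i^c] ≥ 1 − 1/5 = 4/5 > 0, so some outcome avoids every A_i.

32·p = 1/5 ≈ 0.200000; existence CERTIFIED by the union bound.


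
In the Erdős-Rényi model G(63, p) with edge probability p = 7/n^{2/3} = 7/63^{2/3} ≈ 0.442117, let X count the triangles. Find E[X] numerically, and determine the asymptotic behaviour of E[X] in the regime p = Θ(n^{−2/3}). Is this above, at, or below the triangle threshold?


Number of potential triangles: C(63, 3) = 39711.
Each occurs with probability p³ ≈ (0.442117)³ ≈ 8.64197531e-02.
By linearity: E[X] = C(63, 3)·p³ ≈ 39711 · 8.64197531e-02 ≈ 3431.814815.
Since α = 2/3 < 1, p = c/n^{2/3} ≫ 1/n is above the triangle threshold p ~ 1/n. Asymptotically E[X] ~ (c³/6)·n^{3(1−α)} = (7³/6)·n^{1} → ∞; triangles are abundant w.h.p.

E[X] ≈ 3431.814815; in regime p = Θ(1/n^{2/3}) E[X] diverges (above the triangle threshold p ~ 1/n).


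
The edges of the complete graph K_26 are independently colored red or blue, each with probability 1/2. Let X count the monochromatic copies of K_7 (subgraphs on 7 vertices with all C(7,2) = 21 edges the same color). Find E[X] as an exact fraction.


Let X = Σ_S X_S over the C(26, 7) = 657800 subsets S of size 7, where X_S = 1 if the K_7 on S is monochromatic.
For a fixed S, the K_7 on S has C(7, 2) = 21 edges. P[all 21 edges red] = (1/2)^21, and likewise for blue, so P[monochromatic] = 2·(1/2)^21 = 2^{1 − 21} = 1/1048576.
By linearity of expectation: E[X] = C(26, 7) · 2^{1 − 21} = 657800 · 1/1048576 = 82225/131072.
Numerically: E[X] ≈ 0.627327.

E[X] = C(26,7)·2^(1−C(7,2)) = 82225/131072 ≈ 0.627327.


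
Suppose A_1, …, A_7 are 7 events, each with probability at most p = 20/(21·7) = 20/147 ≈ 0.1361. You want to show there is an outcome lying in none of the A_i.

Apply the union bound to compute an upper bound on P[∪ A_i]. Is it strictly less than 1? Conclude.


Union bound: P[∪_{i=1}^{7} A_i] ≤ Σ_i P[A_i] ≤ 7·p = 7·(20/147) = 20/21.
Numerically: 20/21 ≈ 0.9524.
Is 20/21 < 1? YES.
Since P[∪ A_i] ≤ 20/21 < 1, the complement has P[∩ A_i^c] ≥ 1 − 20/21 = 1/21 > 0, so some outcome avoids every A_i.

7·p = 20/21 ≈ 0.9524; existence CERTIFIED by the union bound.


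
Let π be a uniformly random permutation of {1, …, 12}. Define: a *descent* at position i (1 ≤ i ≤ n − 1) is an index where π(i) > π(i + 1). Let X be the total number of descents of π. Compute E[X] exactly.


Write X = Σ X_I over i = 1, …, 11, with X_I the indicator of one descent.
There are 11 indicators.
For each fixed i, the pair (π(i), π(i+1)) is a uniformly random ordered pair of distinct values from {1, …, 12}; by symmetry P[π(i) > π(i+1)] = 1/2.
By linearity: E[X] = 11 · (1/2) = (12 − 1) · (1/2) = 11/2 ≈ 5.500.

E[X] = 11/2 = 5.500.


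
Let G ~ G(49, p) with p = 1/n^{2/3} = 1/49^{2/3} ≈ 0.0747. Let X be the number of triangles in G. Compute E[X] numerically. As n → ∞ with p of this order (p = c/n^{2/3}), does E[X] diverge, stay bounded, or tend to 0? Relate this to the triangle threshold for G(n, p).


Number of potential triangles: C(49, 3) = 18424.
Each occurs with probability p³ ≈ (0.0747)³ ≈ 4.16493e-04.
By linearity: E[X] = C(49, 3)·p³ ≈ 18424 · 4.16493e-04 ≈ 7.673.
Since α = 2/3 < 1, p = c/n^{2/3} ≫ 1/n is above the triangle threshold p ~ 1/n. Asymptotically E[X] ~ (c³/6)·n^{3(1−α)} = (1³/6)·n^{1} → ∞; triangles are abundant w.h.p.

E[X] ≈ 7.673; in regime p = Θ(1/n^{2/3}) E[X] diverges (above the triangle threshold p ~ 1/n).


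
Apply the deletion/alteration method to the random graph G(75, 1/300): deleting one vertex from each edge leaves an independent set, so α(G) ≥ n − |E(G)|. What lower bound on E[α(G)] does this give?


E[|E(G)|] = C(75, 2)·p = 2775 · (1/300) = 37/4.
E[α(G)] ≥ n − E[|E(G)|] = 75 − 37/4 = 263/4.
Numerically: ≈ 65.75000.
(This is only a lower bound; the true E[α(G)] may be larger.)

E[α(G)] ≥ 263/4 ≈ 65.75000.


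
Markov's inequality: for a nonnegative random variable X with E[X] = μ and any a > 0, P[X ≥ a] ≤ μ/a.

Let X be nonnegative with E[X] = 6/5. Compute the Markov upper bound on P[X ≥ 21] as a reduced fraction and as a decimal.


μ = E[X] = 6/5, a = 21.
Markov: P[X ≥ 21] ≤ μ/a = (6/5)/21 = 2/35.
Numerically: ≈ 0.0571.
(Since a = 21 > μ = 1.2000, the bound 2/35 is < 1 and informative.)

P[X ≥ 21] ≤ 2/35 ≈ 0.0571.


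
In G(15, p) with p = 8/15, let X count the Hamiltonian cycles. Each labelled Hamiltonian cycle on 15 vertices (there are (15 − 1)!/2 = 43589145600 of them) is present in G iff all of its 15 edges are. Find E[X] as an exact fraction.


K_15 has (15 − 1)!/2 = 43589145600 labelled Hamiltonian cycles.
For each such Hamiltonian cycle H, let X_H = 1 if all 15 edges of H are present in G. Then P[X_H = 1] = p^{15} = (8/15)^{15} = 35184372088832/437893890380859375.
By linearity of expectation: E[X] = Σ_H E[X_H] = 43589145600 · p^{15} = 43589145600 · 35184372088832/437893890380859375 = 252453780711880523776/72081298828125.
Numerically: E[X] ≈ 3.5e+06.

E[X] = 43589145600 · (8/15)^{15} = 252453780711880523776/72081298828125 ≈ 3.5e+06.


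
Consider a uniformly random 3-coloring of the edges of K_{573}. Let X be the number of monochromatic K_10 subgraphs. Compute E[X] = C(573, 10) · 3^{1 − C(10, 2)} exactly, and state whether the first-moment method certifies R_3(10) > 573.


E[X] = C(573, 10) · 3^{1 − 45} = 971597135635805762226 · 3^{−44} = 971597135635805762226/984770902183611232881.
As a reduced fraction: E[X] = 35985079097622435638/36472996377170786403 ≈ 0.986623.
Is E[X] < 1? YES.
Since E[X] < 1, there exists a 3-coloring of K_{573} with no monochromatic K_10; hence R_3(10) > 573.

E[X] = 35985079097622435638/36472996377170786403 ≈ 0.986623; E[X] < 1, so R_3(10) > 573.


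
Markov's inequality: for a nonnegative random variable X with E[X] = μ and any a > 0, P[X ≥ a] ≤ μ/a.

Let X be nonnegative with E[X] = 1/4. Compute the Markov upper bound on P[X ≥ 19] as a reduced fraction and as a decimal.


μ = E[X] = 1/4, a = 19.
Markov: P[X ≥ 19] ≤ μ/a = (1/4)/19 = 1/76.
Numerically: ≈ 0.013.
(Since a = 19 > μ = 0.250, the bound 1/76 is < 1 and informative.)

P[X ≥ 19] ≤ 1/76 ≈ 0.013.


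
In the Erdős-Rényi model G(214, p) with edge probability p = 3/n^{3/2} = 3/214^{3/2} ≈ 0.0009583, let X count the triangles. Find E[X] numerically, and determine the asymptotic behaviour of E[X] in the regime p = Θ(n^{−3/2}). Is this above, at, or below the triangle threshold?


Number of potential triangles: C(214, 3) = 1610564.
Each occurs with probability p³ ≈ (0.0009583)³ ≈ 8.800387e-10.
By linearity: E[X] = C(214, 3)·p³ ≈ 1610564 · 8.800387e-10 ≈ 0.0014.
Since α = 3/2 > 1, p = c/n^{3/2} = o(1/n) is below the triangle threshold p ~ 1/n. Asymptotically E[X] ~ (c³/6)·n^{3(1−α)} = (3³/6)·n^{-1.5} → 0, so by Markov's inequality G has no triangles w.h.p.

E[X] ≈ 0.0014; in regime p = Θ(1/n^{3/2}) E[X] tends to 0 (below the triangle threshold p ~ 1/n).


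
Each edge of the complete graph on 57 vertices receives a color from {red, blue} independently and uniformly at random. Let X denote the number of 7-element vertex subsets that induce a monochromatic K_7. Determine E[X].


Let X = Σ_S X_S over the C(57, 7) = 264385836 subsets S of size 7, where X_S = 1 if the K_7 on S is monochromatic.
For a fixed S, the K_7 on S has C(7, 2) = 21 edges. P[all 21 edges red] = (1/2)^21, and likewise for blue, so P[monochromatic] = 2·(1/2)^21 = 2^{1 − 21} = 1/1048576.
By linearity: E[X] = C(57, 7) · 2^{1 − 21} = 264385836 · 1/1048576 = 66096459/262144.
Numerically: E[X] ≈ 252.138.

E[X] = C(57,7)·2^(1−C(7,2)) = 66096459/262144 ≈ 252.138.


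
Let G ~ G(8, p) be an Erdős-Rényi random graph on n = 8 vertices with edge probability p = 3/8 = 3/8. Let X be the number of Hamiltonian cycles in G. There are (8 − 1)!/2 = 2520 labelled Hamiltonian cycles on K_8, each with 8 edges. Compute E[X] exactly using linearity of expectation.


K_8 has (8 − 1)!/2 = 2520 labelled Hamiltonian cycles.
For each such Hamiltonian cycle H, let X_H = 1 if all 8 edges of H are present in G. Then P[X_H = 1] = p^{8} = (3/8)^{8} = 6561/16777216.
By linearity: E[X] = Σ_H E[X_H] = 2520 · p^{8} = 2520 · 6561/16777216 = 2066715/2097152.
Numerically: E[X] ≈ 0.985.

E[X] = 2520 · (3/8)^{8} = 2066715/2097152 ≈ 0.985.


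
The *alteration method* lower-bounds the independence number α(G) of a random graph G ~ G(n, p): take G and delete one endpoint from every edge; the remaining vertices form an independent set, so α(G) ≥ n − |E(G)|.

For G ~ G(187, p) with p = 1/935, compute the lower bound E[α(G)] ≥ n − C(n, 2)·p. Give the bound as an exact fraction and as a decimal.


E[|E(G)|] = C(187, 2)·p = 17391 · (1/935) = 93/5.
E[α(G)] ≥ n − E[|E(G)|] = 187 − 93/5 = 842/5.
Numerically: ≈ 168.40000.
(This is only a lower bound; the true E[α(G)] may be larger.)

E[α(G)] ≥ 842/5 ≈ 168.40000.


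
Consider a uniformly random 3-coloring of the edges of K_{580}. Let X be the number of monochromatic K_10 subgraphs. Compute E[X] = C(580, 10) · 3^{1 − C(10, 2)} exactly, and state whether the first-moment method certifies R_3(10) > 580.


E[X] = C(580, 10) · 3^{1 − 45} = 1098085496704252547920 · 3^{−44} = 1098085496704252547920/984770902183611232881.
As a reduced fraction: E[X] = 1098085496704252547920/984770902183611232881 ≈ 1.1150670.
Is E[X] < 1? NO.
Since E[X] ≥ 1, the first-moment bound is inconclusive at n = 580; it does NOT by itself certify R_3(10) > 580.

E[X] = 1098085496704252547920/984770902183611232881 ≈ 1.1150670; E[X] ≥ 1; first-moment method inconclusive here.


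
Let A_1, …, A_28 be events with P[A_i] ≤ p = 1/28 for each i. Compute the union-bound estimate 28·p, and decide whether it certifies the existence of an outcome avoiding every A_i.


Union bound: P[∪_{i=1}^{28} A_i] ≤ Σ_i P[A_i] ≤ 28·p = 28·(1/28) = 1.
Numerically: 1 ≈ 1.0000.
Is 1 < 1? NO.
Since the bound 1 is ≥ 1, the union bound is uninformative here; it does NOT by itself certify existence.

28·p = 1 ≈ 1.0000; existence NOT certified by the union bound.


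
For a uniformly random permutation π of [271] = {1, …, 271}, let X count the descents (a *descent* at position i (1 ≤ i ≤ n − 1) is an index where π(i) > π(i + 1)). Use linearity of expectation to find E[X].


Write X = Σ X_I over i = 1, …, 270, with X_I the indicator of one descent.
There are 270 indicators.
For each fixed i, the pair (π(i), π(i+1)) is a uniformly random ordered pair of distinct values from {1, …, 271}; by symmetry P[π(i) > π(i+1)] = 1/2.
By linearity: E[X] = 270 · (1/2) = (271 − 1) · (1/2) = 135 ≈ 135.000000.

E[X] = 135 = 135.000000.


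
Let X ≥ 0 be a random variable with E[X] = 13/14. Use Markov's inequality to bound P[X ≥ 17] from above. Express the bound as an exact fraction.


μ = E[X] = 13/14, a = 17.
Markov: P[X ≥ 17] ≤ μ/a = (13/14)/17 = 13/238.
Numerically: ≈ 0.055.
(Since a = 17 > μ = 0.929, the bound 13/238 is < 1 and informative.)

P[X ≥ 17] ≤ 13/238 ≈ 0.055.


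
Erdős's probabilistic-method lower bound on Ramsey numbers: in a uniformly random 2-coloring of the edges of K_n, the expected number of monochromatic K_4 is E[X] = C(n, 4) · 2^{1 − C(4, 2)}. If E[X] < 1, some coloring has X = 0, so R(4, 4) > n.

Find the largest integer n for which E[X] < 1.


We need C(n, 4) · 2^{1 − 6} < 1, i.e. C(n, 4) < 2^{6 − 1} = 32.
Check values of n near the boundary:
  n = 4: C(4, 4) = 1; 1 < 32? YES
  n = 5: C(5, 4) = 5; 5 < 32? YES
  n = 6: C(6, 4) = 15; 15 < 32? YES
  n = 7: C(7, 4) = 35; 35 < 32? NO
The largest n with C(n, 4) < 32 is n = 6 (where E[X] = 15/32 ≈ 0.469). Hence R(4, 4) > 6, i.e. R(4, 4) ≥ 7.

Largest n = 6; hence R(4, 4) > 6.


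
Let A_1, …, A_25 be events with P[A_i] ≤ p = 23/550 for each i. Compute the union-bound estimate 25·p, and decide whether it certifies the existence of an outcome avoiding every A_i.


Union bound: P[∪_{i=1}^{25} A_i] ≤ Σ_i P[A_i] ≤ 25·p = 25·(23/550) = 23/22.
Numerically: 23/22 ≈ 1.0454545.
Is 23/22 < 1? NO.
Since the bound 23/22 is ≥ 1, the union bound is uninformative here; it does NOT by itself certify existence.

25·p = 23/22 ≈ 1.0454545; existence NOT certified by the union bound.


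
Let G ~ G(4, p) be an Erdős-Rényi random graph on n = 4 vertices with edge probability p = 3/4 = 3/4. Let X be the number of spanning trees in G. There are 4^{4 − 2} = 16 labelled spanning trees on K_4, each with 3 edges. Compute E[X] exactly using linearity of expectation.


K_4 has 4^{4 − 2} = 16 labelled spanning trees.
For each such spanning tree H, let X_H = 1 if all 3 edges of H are present in G. Then P[X_H = 1] = p^{3} = (3/4)^{3} = 27/64.
Summing the indicators: E[X] = Σ_H E[X_H] = 16 · p^{3} = 16 · 27/64 = 27/4.
Numerically: E[X] ≈ 6.75.

E[X] = 16 · (3/4)^{3} = 27/4 ≈ 6.75.


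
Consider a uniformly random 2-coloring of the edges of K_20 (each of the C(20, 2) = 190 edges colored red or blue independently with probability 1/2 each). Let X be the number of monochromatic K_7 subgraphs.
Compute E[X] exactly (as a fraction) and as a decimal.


Let X = Σ_S X_S over the C(20, 7) = 77520 subsets S of size 7, where X_S = 1 if the K_7 on S is monochromatic.
For a fixed S, the K_7 on S has C(7, 2) = 21 edges. P[all 21 edges red] = (1/2)^21, and likewise for blue, so P[monochromatic] = 2·(1/2)^21 = 2^{1 − 21} = 1/1048576.
Summing: E[X] = C(20, 7) · 2^{1 − 21} = 77520 · 1/1048576 = 4845/65536.
Numerically: E[X] ≈ 0.073929.

E[X] = C(20,7)·2^(1−C(7,2)) = 4845/65536 ≈ 0.073929.


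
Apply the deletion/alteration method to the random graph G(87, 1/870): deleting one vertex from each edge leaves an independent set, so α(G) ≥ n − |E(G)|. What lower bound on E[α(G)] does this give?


E[|E(G)|] = C(87, 2)·p = 3741 · (1/870) = 43/10.
E[α(G)] ≥ n − E[|E(G)|] = 87 − 43/10 = 827/10.
Numerically: ≈ 82.700000.
(This is only a lower bound; the true E[α(G)] may be larger.)

E[α(G)] ≥ 827/10 ≈ 82.700000.


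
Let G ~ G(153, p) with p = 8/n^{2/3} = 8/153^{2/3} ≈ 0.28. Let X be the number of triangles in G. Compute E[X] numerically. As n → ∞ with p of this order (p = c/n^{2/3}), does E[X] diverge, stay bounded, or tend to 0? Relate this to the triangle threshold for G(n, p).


Number of potential triangles: C(153, 3) = 585276.
Each occurs with probability p³ ≈ (0.28)³ ≈ 2.18719e-02.
By linearity: E[X] = C(153, 3)·p³ ≈ 585276 · 2.18719e-02 ≈ 12801.115.
Since α = 2/3 < 1, p = c/n^{2/3} ≫ 1/n is above the triangle threshold p ~ 1/n. Asymptotically E[X] ~ (c³/6)·n^{3(1−α)} = (8³/6)·n^{1} → ∞; triangles are abundant w.h.p.

E[X] ≈ 12801.115; in regime p = Θ(1/n^{2/3}) E[X] diverges (above the triangle threshold p ~ 1/n).


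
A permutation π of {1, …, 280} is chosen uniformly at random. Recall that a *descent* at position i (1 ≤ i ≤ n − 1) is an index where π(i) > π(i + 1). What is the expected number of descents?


Write X = Σ X_I over i = 1, …, 279, with X_I the indicator of one descent.
There are 279 indicators.
For each fixed i, the pair (π(i), π(i+1)) is a uniformly random ordered pair of distinct values from {1, …, 280}; by symmetry P[π(i) > π(i+1)] = 1/2.
By linearity: E[X] = 279 · (1/2) = (280 − 1) · (1/2) = 279/2 ≈ 139.5000.

E[X] = 279/2 = 139.5000.


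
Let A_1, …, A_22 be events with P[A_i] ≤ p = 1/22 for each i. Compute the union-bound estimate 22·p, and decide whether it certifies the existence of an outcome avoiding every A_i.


Union bound: P[∪_{i=1}^{22} A_i] ≤ Σ_i P[A_i] ≤ 22·p = 22·(1/22) = 1.
Numerically: 1 ≈ 1.000000.
Is 1 < 1? NO.
Since the bound 1 is ≥ 1, the union bound is uninformative here; it does NOT by itself certify existence.

22·p = 1 ≈ 1.000000; existence NOT certified by the union bound.


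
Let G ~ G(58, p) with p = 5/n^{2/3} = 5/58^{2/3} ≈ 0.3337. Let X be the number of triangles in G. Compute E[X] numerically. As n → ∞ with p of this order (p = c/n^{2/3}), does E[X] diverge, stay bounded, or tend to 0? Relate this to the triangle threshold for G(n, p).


Number of potential triangles: C(58, 3) = 30856.
Each occurs with probability p³ ≈ (0.3337)³ ≈ 3.7158145e-02.
By linearity: E[X] = C(58, 3)·p³ ≈ 30856 · 3.7158145e-02 ≈ 1146.55172.
Since α = 2/3 < 1, p = c/n^{2/3} ≫ 1/n is above the triangle threshold p ~ 1/n. Asymptotically E[X] ~ (c³/6)·n^{3(1−α)} = (5³/6)·n^{1} → ∞; triangles are abundant w.h.p.

E[X] ≈ 1146.55172; in regime p = Θ(1/n^{2/3}) E[X] diverges (above the triangle threshold p ~ 1/n).


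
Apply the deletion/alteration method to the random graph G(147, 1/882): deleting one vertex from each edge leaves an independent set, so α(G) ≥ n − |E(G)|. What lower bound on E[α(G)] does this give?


E[|E(G)|] = C(147, 2)·p = 10731 · (1/882) = 73/6.
E[α(G)] ≥ n − E[|E(G)|] = 147 − 73/6 = 809/6.
Numerically: ≈ 134.833.
(This is only a lower bound; the true E[α(G)] may be larger.)

E[α(G)] ≥ 809/6 ≈ 134.833.


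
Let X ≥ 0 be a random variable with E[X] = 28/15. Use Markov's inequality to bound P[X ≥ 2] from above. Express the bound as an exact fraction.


μ = E[X] = 28/15, a = 2.
Markov: P[X ≥ 2] ≤ μ/a = (28/15)/2 = 14/15.
Numerically: ≈ 0.93333.
(Since a = 2 > μ = 1.86667, the bound 14/15 is < 1 and informative.)

P[X ≥ 2] ≤ 14/15 ≈ 0.93333.


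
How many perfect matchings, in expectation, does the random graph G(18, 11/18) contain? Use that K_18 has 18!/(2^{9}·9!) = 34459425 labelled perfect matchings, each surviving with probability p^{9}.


K_18 has 18!/(2^{9}·9!) = 34459425 labelled perfect matchings.
For each such perfect matching H, let X_H = 1 if all 9 edges of H are present in G. Then P[X_H = 1] = p^{9} = (11/18)^{9} = 2357947691/198359290368.
Summing the indicators: E[X] = Σ_H E[X_H] = 34459425 · p^{9} = 34459425 · 2357947691/198359290368 = 1003129896443675/2448880128.
Numerically: E[X] ≈ 4.0963e+05.

E[X] = 34459425 · (11/18)^{9} = 1003129896443675/2448880128 ≈ 4.0963e+05.


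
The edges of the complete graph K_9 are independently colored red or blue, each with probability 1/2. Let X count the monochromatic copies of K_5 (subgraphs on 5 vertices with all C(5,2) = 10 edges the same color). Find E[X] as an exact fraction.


Let X = Σ_S X_S over the C(9, 5) = 126 subsets S of size 5, where X_S = 1 if the K_5 on S is monochromatic.
For a fixed S, the K_5 on S has C(5, 2) = 10 edges. P[all 10 edges red] = (1/2)^10, and likewise for blue, so P[monochromatic] = 2·(1/2)^10 = 2^{1 − 10} = 1/512.
By linearity of expectation: E[X] = C(9, 5) · 2^{1 − 10} = 126 · 1/512 = 63/256.
Numerically: E[X] ≈ 0.246.

E[X] = C(9,5)·2^(1−C(5,2)) = 63/256 ≈ 0.246.


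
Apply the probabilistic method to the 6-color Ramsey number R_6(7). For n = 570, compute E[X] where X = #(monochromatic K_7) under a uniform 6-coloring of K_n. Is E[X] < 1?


E[X] = C(570, 7) · 6^{1 − 21} = 3737936877831720 · 6^{−20} = 3737936877831720/3656158440062976.
As a reduced fraction: E[X] = 5768421107765/5642219814912 ≈ 1.022.
Is E[X] < 1? NO.
Since E[X] ≥ 1, the first-moment bound is inconclusive at n = 570; it does NOT by itself certify R_6(7) > 570.

E[X] = 5768421107765/5642219814912 ≈ 1.022; E[X] ≥ 1; first-moment method inconclusive here.


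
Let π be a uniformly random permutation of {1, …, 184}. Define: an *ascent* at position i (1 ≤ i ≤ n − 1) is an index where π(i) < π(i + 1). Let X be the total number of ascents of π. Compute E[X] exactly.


Write X = Σ X_I over i = 1, …, 183, with X_I the indicator of one ascent.
There are 183 indicators.
For each fixed i, the pair (π(i), π(i+1)) is a uniformly random ordered pair of distinct values from {1, …, 184}; by symmetry P[π(i) < π(i+1)] = 1/2.
By linearity: E[X] = 183 · (1/2) = (184 − 1) · (1/2) = 183/2 ≈ 91.500.

E[X] = 183/2 = 91.500.


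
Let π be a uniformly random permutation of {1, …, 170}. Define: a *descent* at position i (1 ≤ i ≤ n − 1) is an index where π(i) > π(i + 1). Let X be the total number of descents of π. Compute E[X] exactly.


Write X = Σ X_I over i = 1, …, 169, with X_I the indicator of one descent.
There are 169 indicators.
For each fixed i, the pair (π(i), π(i+1)) is a uniformly random ordered pair of distinct values from {1, …, 170}; by symmetry P[π(i) > π(i+1)] = 1/2.
By linearity: E[X] = 169 · (1/2) = (170 − 1) · (1/2) = 169/2 ≈ 84.500000.

E[X] = 169/2 = 84.500000.


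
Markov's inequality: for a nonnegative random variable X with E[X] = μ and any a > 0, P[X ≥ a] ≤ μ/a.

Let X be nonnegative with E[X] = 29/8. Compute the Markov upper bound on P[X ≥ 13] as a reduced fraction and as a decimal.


μ = E[X] = 29/8, a = 13.
Markov: P[X ≥ 13] ≤ μ/a = (29/8)/13 = 29/104.
Numerically: ≈ 0.278846.
(Since a = 13 > μ = 3.625000, the bound 29/104 is < 1 and informative.)

P[X ≥ 13] ≤ 29/104 ≈ 0.278846.


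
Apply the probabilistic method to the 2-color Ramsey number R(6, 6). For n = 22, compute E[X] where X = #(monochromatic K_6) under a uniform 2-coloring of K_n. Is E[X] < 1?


E[X] = C(22, 6) · 2^{1 − 15} = 74613 · 2^{−14} = 74613/16384.
As a reduced fraction: E[X] = 74613/16384 ≈ 4.55402.
Is E[X] < 1? NO.
Since E[X] ≥ 1, the first-moment bound is inconclusive at n = 22; it does NOT by itself certify R(6, 6) > 22.

E[X] = 74613/16384 ≈ 4.55402; E[X] ≥ 1; first-moment method inconclusive here.


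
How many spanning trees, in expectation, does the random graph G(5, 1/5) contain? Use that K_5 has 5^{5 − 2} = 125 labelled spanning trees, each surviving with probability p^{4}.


K_5 has 5^{5 − 2} = 125 labelled spanning trees.
For each such spanning tree H, let X_H = 1 if all 4 edges of H are present in G. Then P[X_H = 1] = p^{4} = (1/5)^{4} = 1/625.
By linearity: E[X] = Σ_H E[X_H] = 125 · p^{4} = 125 · 1/625 = 1/5.
Numerically: E[X] ≈ 0.2.

E[X] = 125 · (1/5)^{4} = 1/5 ≈ 0.2.


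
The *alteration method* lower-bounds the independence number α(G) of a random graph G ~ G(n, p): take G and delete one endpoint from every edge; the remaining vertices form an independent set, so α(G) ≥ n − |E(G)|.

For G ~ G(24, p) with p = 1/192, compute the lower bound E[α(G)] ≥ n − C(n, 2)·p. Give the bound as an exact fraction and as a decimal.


E[|E(G)|] = C(24, 2)·p = 276 · (1/192) = 23/16.
E[α(G)] ≥ n − E[|E(G)|] = 24 − 23/16 = 361/16.
Numerically: ≈ 22.562500.
(This is only a lower bound; the true E[α(G)] may be larger.)

E[α(G)] ≥ 361/16 ≈ 22.562500.


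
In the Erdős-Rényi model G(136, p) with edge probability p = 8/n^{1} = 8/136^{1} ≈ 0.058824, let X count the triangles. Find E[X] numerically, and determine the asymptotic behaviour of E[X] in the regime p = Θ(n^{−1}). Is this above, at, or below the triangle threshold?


Number of potential triangles: C(136, 3) = 410040.
Each occurs with probability p³ ≈ (0.058824)³ ≈ 2.0354162e-04.
By linearity: E[X] = C(136, 3)·p³ ≈ 410040 · 2.0354162e-04 ≈ 83.46021.
Here α = 1, so p = 8/n is exactly at the triangle threshold p ~ 1/n. Asymptotically E[X] → c³/6 = 8³/6 = 256/3 ≈ 85.33333, a bounded constant. In this regime the triangle count is asymptotically Poisson(c³/6).

E[X] ≈ 83.46021; in regime p = Θ(1/n^{1}) E[X] stays bounded (at the triangle threshold p ~ 1/n).


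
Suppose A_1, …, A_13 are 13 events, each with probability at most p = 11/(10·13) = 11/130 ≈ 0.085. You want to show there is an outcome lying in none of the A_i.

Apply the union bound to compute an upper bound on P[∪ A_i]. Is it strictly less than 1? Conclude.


Union bound: P[∪_{i=1}^{13} A_i] ≤ Σ_i P[A_i] ≤ 13·p = 13·(11/130) = 11/10.
Numerically: 11/10 ≈ 1.100.
Is 11/10 < 1? NO.
Since the bound 11/10 is ≥ 1, the union bound is uninformative here; it does NOT by itself certify existence.

13·p = 11/10 ≈ 1.100; existence NOT certified by the union bound.


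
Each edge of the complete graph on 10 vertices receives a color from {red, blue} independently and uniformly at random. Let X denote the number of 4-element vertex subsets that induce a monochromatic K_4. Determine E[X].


Let X = Σ_S X_S over the C(10, 4) = 210 subsets S of size 4, where X_S = 1 if the K_4 on S is monochromatic.
For a fixed S, the K_4 on S has C(4, 2) = 6 edges. P[all 6 edges red] = (1/2)^6, and likewise for blue, so P[monochromatic] = 2·(1/2)^6 = 2^{1 − 6} = 1/32.
By linearity: E[X] = C(10, 4) · 2^{1 − 6} = 210 · 1/32 = 105/16.
Numerically: E[X] ≈ 6.56250.

E[X] = C(10,4)·2^(1−C(4,2)) = 105/16 ≈ 6.56250.


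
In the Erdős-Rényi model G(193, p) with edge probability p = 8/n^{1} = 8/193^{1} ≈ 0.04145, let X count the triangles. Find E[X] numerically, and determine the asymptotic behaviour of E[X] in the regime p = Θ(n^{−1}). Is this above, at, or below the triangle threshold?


Number of potential triangles: C(193, 3) = 1179616.
Each occurs with probability p³ ≈ (0.04145)³ ≈ 7.121935e-05.
By linearity: E[X] = C(193, 3)·p³ ≈ 1179616 · 7.121935e-05 ≈ 84.0115.
Here α = 1, so p = 8/n is exactly at the triangle threshold p ~ 1/n. Asymptotically E[X] → c³/6 = 8³/6 = 256/3 ≈ 85.3333, a bounded constant. In this regime the triangle count is asymptotically Poisson(c³/6).

E[X] ≈ 84.0115; in regime p = Θ(1/n^{1}) E[X] stays bounded (at the triangle threshold p ~ 1/n).


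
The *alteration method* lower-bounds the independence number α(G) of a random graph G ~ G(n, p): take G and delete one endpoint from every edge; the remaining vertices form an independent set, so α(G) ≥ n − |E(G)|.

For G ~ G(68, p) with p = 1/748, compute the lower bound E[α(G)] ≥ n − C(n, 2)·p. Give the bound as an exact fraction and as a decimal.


E[|E(G)|] = C(68, 2)·p = 2278 · (1/748) = 67/22.
E[α(G)] ≥ n − E[|E(G)|] = 68 − 67/22 = 1429/22.
Numerically: ≈ 64.9545.
(This is only a lower bound; the true E[α(G)] may be larger.)

E[α(G)] ≥ 1429/22 ≈ 64.9545.


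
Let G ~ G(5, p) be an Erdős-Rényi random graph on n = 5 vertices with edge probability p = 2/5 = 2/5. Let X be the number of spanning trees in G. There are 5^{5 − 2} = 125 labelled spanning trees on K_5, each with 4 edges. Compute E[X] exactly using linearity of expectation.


K_5 has 5^{5 − 2} = 125 labelled spanning trees.
For each such spanning tree H, let X_H = 1 if all 4 edges of H are present in G. Then P[X_H = 1] = p^{4} = (2/5)^{4} = 16/625.
Summing the indicators: E[X] = Σ_H E[X_H] = 125 · p^{4} = 125 · 16/625 = 16/5.
Numerically: E[X] ≈ 3.2.

E[X] = 125 · (2/5)^{4} = 16/5 ≈ 3.2.
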